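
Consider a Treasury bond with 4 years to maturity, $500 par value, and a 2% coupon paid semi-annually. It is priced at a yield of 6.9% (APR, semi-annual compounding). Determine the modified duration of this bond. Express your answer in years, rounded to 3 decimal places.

3.719 years

Periodic yield y = 0.0345. First find Macaulay duration:
  t   CF        PV=CF/(1+0.0345)^t    t·PV
  1         5.00         4.8333         4.8333
  2         5.00         4.6721         9.3441
  3         5.00         4.5163        13.5488
  4         5.00         4.3656        17.4626
  5         5.00         4.2200        21.1002
  6         5.00         4.0793        24.4759
  7         5.00         3.9433        27.6029
  8       505.00       384.9882     3,079.9056
  Σ                    415.6180     3,198.2733
P = 415.6180; Macaulay duration = 3,198.2733 / 415.6180 = 7.69522 half-year periods = 3.84761 years.
Modified duration = D_Mac / (1 + y) = 3.84761 / 1.0345 = 3.71930 years.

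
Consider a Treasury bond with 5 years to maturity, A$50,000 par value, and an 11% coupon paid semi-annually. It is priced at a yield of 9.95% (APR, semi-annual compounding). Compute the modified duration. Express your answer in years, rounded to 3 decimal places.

Periodic yield y = 0.04975. First find Macaulay duration:
  t   CF        PV=CF/(1+0.04975)^t    t·PV
  1     2,750.00     2,619.6714     2,619.6714
  2     2,750.00     2,495.5193     4,991.0385
  3     2,750.00     2,377.2510     7,131.7531
  4     2,750.00     2,264.5878     9,058.3511
  5     2,750.00     2,157.2639    10,786.3195
  6     2,750.00     2,055.0263    12,330.1581
  7     2,750.00     1,957.6341    13,703.4384
  8     2,750.00     1,864.8574    14,918.8592
  9     2,750.00     1,776.4776    15,988.2987
  10   52,750.00    32,461.1298   324,611.2977
  Σ                 52,029.4185   416,139.1857
P = 52,029.4185; Macaulay duration = 416,139.1857 / 52,029.4185 = 7.99815 half-year periods = 3.99908 years.
Modified duration = D_Mac / (1 + y) = 3.99908 / 1.04975 = 3.80955 years.

3.810 years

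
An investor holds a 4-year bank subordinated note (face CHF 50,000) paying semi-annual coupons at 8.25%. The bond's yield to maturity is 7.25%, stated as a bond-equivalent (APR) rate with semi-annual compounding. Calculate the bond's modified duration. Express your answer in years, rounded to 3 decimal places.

Periodic yield y = 0.03625. First find Macaulay duration:
  t   CF        PV=CF/(1+0.03625)^t    t·PV
  1     2,062.50     1,990.3498     1,990.3498
  2     2,062.50     1,920.7236     3,841.4472
  3     2,062.50     1,853.5330     5,560.5991
  4     2,062.50     1,788.6929     7,154.7716
  5     2,062.50     1,726.1210     8,630.6051
  6     2,062.50     1,665.7380     9,994.4281
  7     2,062.50     1,607.4673    11,252.2712
  8    52,062.50    39,156.9332   313,255.4657
  Σ                 51,709.5589   361,679.9377
P = 51,709.5589; Macaulay duration = 361,679.9377 / 51,709.5589 = 6.99445 half-year periods = 3.49723 years.
Modified duration = D_Mac / (1 + y) = 3.49723 / 1.03625 = 3.37489 years.

3.375 years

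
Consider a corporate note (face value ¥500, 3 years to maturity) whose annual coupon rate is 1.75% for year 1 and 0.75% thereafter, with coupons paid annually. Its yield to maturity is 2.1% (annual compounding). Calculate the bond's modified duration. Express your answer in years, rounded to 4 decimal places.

Periodic yield y = 0.021. First find Macaulay duration:
  t   CF        PV=CF/(1+0.021)^t    t·PV
  1         8.75         8.5700         8.5700
  2         3.75         3.5973         7.1947
  3       503.75       473.3014     1,419.9043
  Σ                    485.4688     1,435.6690
P = 485.4688; Macaulay duration = 1,435.6690 / 485.4688 = 2.95728 years.
Modified duration = D_Mac / (1 + y) = 2.95728 / 1.021 = 2.89646 years.

2.8965 years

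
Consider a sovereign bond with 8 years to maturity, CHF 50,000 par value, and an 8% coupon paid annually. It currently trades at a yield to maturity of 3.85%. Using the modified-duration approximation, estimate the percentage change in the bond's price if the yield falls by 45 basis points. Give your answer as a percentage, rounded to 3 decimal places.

+2.789%

Periodic yield y = 0.0385. Modified duration first:
  t   CF        PV=CF/(1+0.0385)^t    t·PV
  1     4,000.00     3,851.7092     3,851.7092
  2     4,000.00     3,708.9159     7,417.8319
  3     4,000.00     3,571.4164    10,714.2492
  4     4,000.00     3,439.0143    13,756.0574
  5     4,000.00     3,311.5208    16,557.6040
  6     4,000.00     3,188.7538    19,132.5227
  7     4,000.00     3,070.5381    21,493.7664
  8    54,000.00    39,915.5165   319,324.1316
  Σ                 64,057.3850   412,247.8724
P = 64,057.3850; D_Mac = 6.43560 yrs; D_mod = 6.43560/(1+0.0385) = 6.19702 yrs.
ΔP/P ≈ -D_mod · Δy = -6.19702 × (-0.0045) = +0.027887 = +2.7887%.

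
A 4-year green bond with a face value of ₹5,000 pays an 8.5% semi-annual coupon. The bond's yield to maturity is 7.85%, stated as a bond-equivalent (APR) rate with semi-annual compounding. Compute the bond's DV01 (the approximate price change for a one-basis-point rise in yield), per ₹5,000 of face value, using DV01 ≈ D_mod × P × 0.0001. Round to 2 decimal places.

₹1.71

Periodic yield y = 0.03925.
  t   CF        PV=CF/(1+0.03925)^t    t·PV
  1       212.50       204.4744       204.4744
  2       212.50       196.7519       393.5037
  3       212.50       189.3210       567.9631
  4       212.50       182.1708       728.6833
  5       212.50       175.2907       876.4533
  6       212.50       168.6703     1,012.0221
  7       212.50       162.3001     1,136.1005
  8     5,212.50     3,830.7676    30,646.1406
  Σ                  5,109.7467    35,565.3409
P = 5,109.7467; D_Mac = 6.96029 half-year periods = 3.48015 yrs; D_mod = 3.34871 yrs.
DV01 ≈ 3.34871 × 5,109.7467 × 0.0001 = 1.711106.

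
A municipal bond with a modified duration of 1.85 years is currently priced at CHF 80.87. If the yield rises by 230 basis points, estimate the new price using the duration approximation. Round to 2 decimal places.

CHF 77.43

Duration approximation: ΔP/P ≈ -D_mod · Δy = -1.85 × (+0.023) = -0.042550.
New price ≈ 80.87 × (1 - 0.042550) = 77.4289815.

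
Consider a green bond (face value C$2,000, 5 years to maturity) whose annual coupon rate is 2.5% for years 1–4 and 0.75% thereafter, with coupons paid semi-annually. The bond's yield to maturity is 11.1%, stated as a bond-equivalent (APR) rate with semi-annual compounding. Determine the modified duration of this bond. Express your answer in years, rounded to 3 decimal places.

Periodic yield y = 0.0555. First find Macaulay duration:
  t   CF        PV=CF/(1+0.0555)^t    t·PV
  1        25.00        23.6855        23.6855
  2        25.00        22.4400        44.8801
  3        25.00        21.2601        63.7803
  4        25.00        20.1422        80.5688
  5        25.00        19.0831        95.4155
  6        25.00        18.0797       108.4780
  7        25.00        17.1290       119.9031
  8        25.00        16.2283       129.8267
  9         7.50         4.6125        41.5126
  10    2,007.50     1,169.6965    11,696.9647
  Σ                  1,332.3569    12,405.0152
P = 1,332.3569; Macaulay duration = 12,405.0152 / 1,332.3569 = 9.31058 half-year periods = 4.65529 years.
Modified duration = D_Mac / (1 + y) = 4.65529 / 1.0555 = 4.41051 years.

4.411 years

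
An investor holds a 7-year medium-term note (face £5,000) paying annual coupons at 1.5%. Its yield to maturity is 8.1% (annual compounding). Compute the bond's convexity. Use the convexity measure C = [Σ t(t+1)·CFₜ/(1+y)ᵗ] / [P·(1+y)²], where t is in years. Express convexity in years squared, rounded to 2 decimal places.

With y = 0.081:
  t   CF        PV=CF/(1+0.081)^t    t·PV        t(t+1)·PV
  1        75.00        69.3802        69.3802         138.7604
  2        75.00        64.1815       128.3630         385.0890
  3        75.00        59.3723       178.1170         712.4681
  4        75.00        54.9235       219.6941       1,098.4707
  5        75.00        50.8081       254.0404       1,524.2424
  6        75.00        47.0010       282.0060       1,974.0420
  7     5,075.00     2,942.0916    20,594.6411     164,757.1292
  Σ                  3,287.7583    21,726.2419     170,590.2018
P = 3,287.7583.
Convexity = Σ t(t+1)·PV / [P·(1+y)²] = 170,590.2018 / (3,287.7583 × 1.168561) = 44.40203.

44.40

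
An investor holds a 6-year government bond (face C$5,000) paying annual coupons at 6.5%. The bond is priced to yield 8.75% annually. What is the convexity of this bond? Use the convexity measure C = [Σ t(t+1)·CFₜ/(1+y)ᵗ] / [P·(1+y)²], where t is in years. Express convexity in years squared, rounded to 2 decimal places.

28.53

With y = 0.0875:
  t   CF        PV=CF/(1+0.0875)^t    t·PV        t(t+1)·PV
  1       325.00       298.8506       298.8506         597.7011
  2       325.00       274.8051       549.6103       1,648.8308
  3       325.00       252.6944       758.0831       3,032.3324
  4       325.00       232.3626       929.4506       4,647.2528
  5       325.00       213.6668     1,068.3340       6,410.0038
  6     5,325.00     3,219.1708    19,315.0247     135,205.1732
  Σ                  4,491.5503    22,919.3532     151,541.2941
P = 4,491.5503.
Convexity = Σ t(t+1)·PV / [P·(1+y)²] = 151,541.2941 / (4,491.5503 × 1.182656) = 28.52832.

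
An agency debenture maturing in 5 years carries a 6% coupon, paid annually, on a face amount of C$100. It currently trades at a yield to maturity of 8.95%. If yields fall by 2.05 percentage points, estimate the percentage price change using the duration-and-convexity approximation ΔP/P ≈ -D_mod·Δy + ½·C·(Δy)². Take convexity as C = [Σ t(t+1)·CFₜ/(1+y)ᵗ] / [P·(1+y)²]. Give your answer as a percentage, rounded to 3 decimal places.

+8.780%

With y = 0.0895:
  t   CF        PV=CF/(1+0.0895)^t    t·PV        t(t+1)·PV
  1         6.00         5.5071         5.5071          11.0142
  2         6.00         5.0547        10.1094          30.3283
  3         6.00         4.6395        13.9184          55.6738
  4         6.00         4.2584        17.0334          85.1672
  5       106.00        69.0510       345.2548       2,071.5287
  Σ                     88.5106       391.8232       2,253.7122
P = 88.5106; D_Mac = 4.42685 yrs; D_mod = 4.06319 yrs; C = 21.45105.
Duration effect: -4.06319 × (-0.0205) = +0.083295
Convexity effect: 0.5 × 21.45105 × (-0.0205)² = +0.0045074
ΔP/P ≈ +0.083295 + 0.0045074 = +0.087803 = +8.7803%.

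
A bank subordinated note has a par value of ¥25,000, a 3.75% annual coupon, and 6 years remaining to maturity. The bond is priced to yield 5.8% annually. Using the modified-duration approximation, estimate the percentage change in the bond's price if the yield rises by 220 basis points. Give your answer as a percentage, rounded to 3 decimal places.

-11.332%

Periodic yield y = 0.058. Modified duration first:
  t   CF        PV=CF/(1+0.058)^t    t·PV
  1       937.50       886.1059       886.1059
  2       937.50       837.5292     1,675.0583
  3       937.50       791.6155     2,374.8464
  4       937.50       748.2188     2,992.8751
  5       937.50       707.2011     3,536.0056
  6    25,937.50    18,493.2869   110,959.7216
  Σ                 22,463.9573   122,424.6129
P = 22,463.9573; D_Mac = 5.44982 yrs; D_mod = 5.44982/(1+0.058) = 5.15106 yrs.
ΔP/P ≈ -D_mod · Δy = -5.15106 × (+0.022) = -0.113323 = -11.3323%.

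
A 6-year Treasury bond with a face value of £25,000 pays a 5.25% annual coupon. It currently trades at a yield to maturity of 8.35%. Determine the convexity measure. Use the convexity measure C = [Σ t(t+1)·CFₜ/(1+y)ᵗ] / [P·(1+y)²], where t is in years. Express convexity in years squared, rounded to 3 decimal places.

With y = 0.0835:
  t   CF        PV=CF/(1+0.0835)^t    t·PV        t(t+1)·PV
  1     1,312.50     1,211.3521     1,211.3521       2,422.7042
  2     1,312.50     1,117.9992     2,235.9983       6,707.9950
  3     1,312.50     1,031.8405     3,095.5215      12,382.0859
  4     1,312.50       952.3216     3,809.2865      19,046.4326
  5     1,312.50       878.9309     4,394.6545      26,367.9271
  6    26,312.50    16,262.5490    97,575.2943     683,027.0598
  Σ                 21,454.9933   112,322.1072     749,954.2045
P = 21,454.9933.
Convexity = Σ t(t+1)·PV / [P·(1+y)²] = 749,954.2045 / (21,454.9933 × 1.173972) = 29.77478.

29.775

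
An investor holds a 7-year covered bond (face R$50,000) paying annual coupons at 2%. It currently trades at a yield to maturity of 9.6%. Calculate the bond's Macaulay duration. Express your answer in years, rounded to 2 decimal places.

Periodic yield y = 0.096. Discount each cash flow and weight by its year:
  t   CF        PV=CF/(1+0.096)^t    t·PV
  1     1,000.00       912.4088       912.4088
  2     1,000.00       832.4897     1,664.9795
  3     1,000.00       759.5709     2,278.7128
  4     1,000.00       693.0392     2,772.1567
  5     1,000.00       632.3350     3,161.6751
  6     1,000.00       576.9480     3,461.6880
  7    51,000.00    26,847.0330   187,929.2312
  Σ                 31,253.8247   202,180.8520
Price P = Σ PV = 31,253.8247.
Macaulay duration = Σ(t·PV) / P = 202,180.8520 / 31,253.8247 = 6.46900 years.

6.47 years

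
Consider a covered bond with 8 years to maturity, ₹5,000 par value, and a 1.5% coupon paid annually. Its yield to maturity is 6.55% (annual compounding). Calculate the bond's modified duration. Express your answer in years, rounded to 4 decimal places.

Periodic yield y = 0.0655. First find Macaulay duration:
  t   CF        PV=CF/(1+0.0655)^t    t·PV
  1        75.00        70.3895        70.3895
  2        75.00        66.0624       132.1248
  3        75.00        62.0013       186.0039
  4        75.00        58.1899       232.7595
  5        75.00        54.6127       273.0637
  6        75.00        51.2555       307.5330
  7        75.00        48.1047       336.7326
  8     5,075.00     3,054.9803    24,439.8424
  Σ                  3,465.5963    25,978.4495
P = 3,465.5963; Macaulay duration = 25,978.4495 / 3,465.5963 = 7.49610 years.
Modified duration = D_Mac / (1 + y) = 7.49610 / 1.0655 = 7.03529 years.

7.0353 years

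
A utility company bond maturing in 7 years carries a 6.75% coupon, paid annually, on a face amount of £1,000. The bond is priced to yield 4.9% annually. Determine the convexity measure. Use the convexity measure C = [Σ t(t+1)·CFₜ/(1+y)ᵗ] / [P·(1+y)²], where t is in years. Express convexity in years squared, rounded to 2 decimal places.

With y = 0.049:
  t   CF        PV=CF/(1+0.049)^t    t·PV        t(t+1)·PV
  1        67.50        64.3470        64.3470         128.6940
  2        67.50        61.3413       122.6825         368.0476
  3        67.50        58.4760       175.4279         701.7114
  4        67.50        55.7445       222.9779       1,114.8895
  5        67.50        53.1406       265.7029       1,594.2176
  6        67.50        50.6583       303.9500       2,127.6497
  7     1,067.50       763.7293     5,346.1053      42,768.8422
  Σ                  1,107.4369     6,501.1935      48,804.0520
P = 1,107.4369.
Convexity = Σ t(t+1)·PV / [P·(1+y)²] = 48,804.0520 / (1,107.4369 × 1.100401) = 40.04847.

40.05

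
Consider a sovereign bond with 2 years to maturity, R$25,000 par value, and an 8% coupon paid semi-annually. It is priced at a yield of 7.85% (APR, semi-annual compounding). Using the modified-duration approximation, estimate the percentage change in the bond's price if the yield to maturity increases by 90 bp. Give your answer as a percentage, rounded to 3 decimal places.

-1.635%

Periodic yield y = 0.03925. Modified duration first:
  t   CF        PV=CF/(1+0.03925)^t    t·PV
  1     1,000.00       962.2324       962.2324
  2     1,000.00       925.8912     1,851.7823
  3     1,000.00       890.9224     2,672.7673
  4    26,000.00    22,289.1350    89,156.5401
  Σ                 25,068.1810    94,643.3221
P = 25,068.1810; D_Mac = 3.77544 half-year periods = 1.88772 yrs; D_mod = 1.88772/(1+0.03925) = 1.81642 yrs.
ΔP/P ≈ -D_mod · Δy = -1.81642 × (+0.009) = -0.016348 = -1.6348%.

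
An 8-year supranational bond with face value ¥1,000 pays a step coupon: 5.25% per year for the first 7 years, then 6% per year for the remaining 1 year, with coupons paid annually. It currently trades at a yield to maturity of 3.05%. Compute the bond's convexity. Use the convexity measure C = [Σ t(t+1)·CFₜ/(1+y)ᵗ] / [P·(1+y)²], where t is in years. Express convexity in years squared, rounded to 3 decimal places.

With y = 0.0305:
  t   CF        PV=CF/(1+0.0305)^t    t·PV        t(t+1)·PV
  1        52.50        50.9461        50.9461         101.8923
  2        52.50        49.4383        98.8766         296.6297
  3        52.50        47.9750       143.9251         575.7004
  4        52.50        46.5551       186.2204         931.1021
  5        52.50        45.1772       225.8860       1,355.3160
  6        52.50        43.8401       263.0405       1,841.2833
  7        52.50        42.5425       297.7977       2,382.3818
  8     1,060.00       833.5313     6,668.2501      60,014.2513
  Σ                  1,160.0056     7,934.9426      67,498.5570
P = 1,160.0056.
Convexity = Σ t(t+1)·PV / [P·(1+y)²] = 67,498.5570 / (1,160.0056 × 1.061930) = 54.79468.

54.795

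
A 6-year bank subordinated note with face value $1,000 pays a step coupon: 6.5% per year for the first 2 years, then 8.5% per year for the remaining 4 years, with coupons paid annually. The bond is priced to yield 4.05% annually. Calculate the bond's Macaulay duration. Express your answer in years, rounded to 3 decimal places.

5.169 years

Periodic yield y = 0.0405. Discount each cash flow and weight by its year:
  t   CF        PV=CF/(1+0.0405)^t    t·PV
  1        65.00        62.4700        62.4700
  2        65.00        60.0384       120.0768
  3        85.00        75.4558       226.3674
  4        85.00        72.5188       290.0752
  5        85.00        69.6961       348.4805
  6     1,085.00       855.0219     5,130.1313
  Σ                  1,195.2010     6,177.6012
Price P = Σ PV = 1,195.2010.
Macaulay duration = Σ(t·PV) / P = 6,177.6012 / 1,195.2010 = 5.16867 years.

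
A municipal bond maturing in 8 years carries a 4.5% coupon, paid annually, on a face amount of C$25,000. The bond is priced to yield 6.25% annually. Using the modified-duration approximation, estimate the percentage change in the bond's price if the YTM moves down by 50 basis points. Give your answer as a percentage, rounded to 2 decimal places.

Periodic yield y = 0.0625. Modified duration first:
  t   CF        PV=CF/(1+0.0625)^t    t·PV
  1     1,125.00     1,058.8235     1,058.8235
  2     1,125.00       996.5398     1,993.0796
  3     1,125.00       937.9198     2,813.7594
  4     1,125.00       882.7481     3,530.9922
  5     1,125.00       830.8217     4,154.1085
  6     1,125.00       781.9498     4,691.6990
  7     1,125.00       735.9528     5,151.6695
  8    26,125.00    16,085.1379   128,681.1034
  Σ                 22,309.8934   152,075.2351
P = 22,309.8934; D_Mac = 6.81649 yrs; D_mod = 6.81649/(1+0.0625) = 6.41552 yrs.
ΔP/P ≈ -D_mod · Δy = -6.41552 × (-0.005) = +0.032078 = +3.2078%.

+3.21%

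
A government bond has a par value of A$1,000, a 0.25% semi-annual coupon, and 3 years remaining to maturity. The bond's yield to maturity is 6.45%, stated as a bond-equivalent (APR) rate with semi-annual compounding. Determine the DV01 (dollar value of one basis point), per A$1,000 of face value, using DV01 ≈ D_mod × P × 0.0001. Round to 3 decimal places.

A$0.241

Periodic yield y = 0.03225.
  t   CF        PV=CF/(1+0.03225)^t    t·PV
  1         1.25         1.2109         1.2109
  2         1.25         1.1731         2.3462
  3         1.25         1.1365         3.4094
  4         1.25         1.1010         4.4038
  5         1.25         1.0666         5.3328
  6     1,001.25       827.6242     4,965.7452
  Σ                    833.3122     4,982.4484
P = 833.3122; D_Mac = 5.97909 half-year periods = 2.98954 yrs; D_mod = 2.89614 yrs.
DV01 ≈ 2.89614 × 833.3122 × 0.0001 = 0.241339.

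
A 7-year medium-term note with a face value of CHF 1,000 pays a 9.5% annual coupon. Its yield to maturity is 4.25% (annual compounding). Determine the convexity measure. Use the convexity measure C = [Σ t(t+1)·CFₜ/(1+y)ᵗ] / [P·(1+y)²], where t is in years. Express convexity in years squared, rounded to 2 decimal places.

38.26

With y = 0.0425:
  t   CF        PV=CF/(1+0.0425)^t    t·PV        t(t+1)·PV
  1        95.00        91.1271        91.1271         182.2542
  2        95.00        87.4121       174.8242         524.4725
  3        95.00        83.8485       251.5456       1,006.1823
  4        95.00        80.4302       321.7209       1,608.6047
  5        95.00        77.1513       385.7565       2,314.5392
  6        95.00        74.0060       444.0363       3,108.2541
  7     1,095.00       818.2418     5,727.6928      45,821.5421
  Σ                  1,312.2171     7,396.7034      54,565.8491
P = 1,312.2171.
Convexity = Σ t(t+1)·PV / [P·(1+y)²] = 54,565.8491 / (1,312.2171 × 1.086806) = 38.26160.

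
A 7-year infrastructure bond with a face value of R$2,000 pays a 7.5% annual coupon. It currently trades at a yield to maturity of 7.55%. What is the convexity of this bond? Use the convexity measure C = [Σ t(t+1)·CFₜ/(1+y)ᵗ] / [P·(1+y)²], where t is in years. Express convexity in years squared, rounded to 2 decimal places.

36.53

With y = 0.0755:
  t   CF        PV=CF/(1+0.0755)^t    t·PV        t(t+1)·PV
  1       150.00       139.4700       139.4700         278.9400
  2       150.00       129.6792       259.3585         778.0754
  3       150.00       120.5758       361.7273       1,446.9091
  4       150.00       112.1114       448.4454       2,242.2271
  5       150.00       104.2411       521.2057       3,127.2344
  6       150.00        96.9234       581.5406       4,070.7840
  7     2,150.00     1,291.7116     9,041.9811      72,335.8491
  Σ                  1,994.7125    11,353.7286      84,280.0192
P = 1,994.7125.
Convexity = Σ t(t+1)·PV / [P·(1+y)²] = 84,280.0192 / (1,994.7125 × 1.156700) = 36.52780.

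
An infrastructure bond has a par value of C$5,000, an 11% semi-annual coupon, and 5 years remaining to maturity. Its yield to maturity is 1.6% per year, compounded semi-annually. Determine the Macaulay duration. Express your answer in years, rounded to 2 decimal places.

Periodic yield y = 0.008. Discount each cash flow and weight by its period:
  t   CF        PV=CF/(1+0.008)^t    t·PV
  1       275.00       272.8175       272.8175
  2       275.00       270.6522       541.3045
  3       275.00       268.5042       805.5126
  4       275.00       266.3732     1,065.4929
  5       275.00       264.2591     1,321.2957
  6       275.00       262.1619     1,572.9711
  7       275.00       260.0812     1,820.5684
  8       275.00       258.0171     2,064.1365
  9       275.00       255.9693     2,303.7238
  10    5,275.00     4,870.9889    48,709.8893
  Σ                  7,249.8247    60,477.7125
Price P = Σ PV = 7,249.8247.
Macaulay duration = Σ(t·PV) / P = 60,477.7125 / 7,249.8247 = 8.34196 half-year periods.
In years: 8.34196 / 2 = 4.17098 years.

4.17 years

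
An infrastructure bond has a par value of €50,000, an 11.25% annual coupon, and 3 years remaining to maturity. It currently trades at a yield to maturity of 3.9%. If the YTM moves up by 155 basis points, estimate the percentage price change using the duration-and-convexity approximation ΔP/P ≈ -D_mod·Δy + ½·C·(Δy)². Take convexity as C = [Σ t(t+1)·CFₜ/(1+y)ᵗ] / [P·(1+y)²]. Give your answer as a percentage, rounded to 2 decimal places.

With y = 0.039:
  t   CF        PV=CF/(1+0.039)^t    t·PV        t(t+1)·PV
  1     5,625.00     5,413.8595     5,413.8595      10,827.7190
  2     5,625.00     5,210.6444    10,421.2887      31,263.8661
  3    55,625.00    49,593.3427   148,780.0280     595,120.1119
  Σ                 60,217.8465   164,615.1762     637,211.6970
P = 60,217.8465; D_Mac = 2.73366 yrs; D_mod = 2.63105 yrs; C = 9.80229.
Duration effect: -2.63105 × (+0.0155) = -0.040781
Convexity effect: 0.5 × 9.80229 × (0.0155)² = +0.0011775
ΔP/P ≈ -0.040781 + 0.0011775 = -0.039604 = -3.9604%.

-3.96%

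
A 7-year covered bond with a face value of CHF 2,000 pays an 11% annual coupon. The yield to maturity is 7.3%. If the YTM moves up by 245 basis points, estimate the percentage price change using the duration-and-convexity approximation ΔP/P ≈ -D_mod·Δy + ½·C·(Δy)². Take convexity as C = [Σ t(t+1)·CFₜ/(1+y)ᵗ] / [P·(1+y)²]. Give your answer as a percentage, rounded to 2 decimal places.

-11.29%

With y = 0.073:
  t   CF        PV=CF/(1+0.073)^t    t·PV        t(t+1)·PV
  1       220.00       205.0326       205.0326         410.0652
  2       220.00       191.0835       382.1670       1,146.5011
  3       220.00       178.0834       534.2503       2,137.0012
  4       220.00       165.9678       663.8711       3,319.3557
  5       220.00       154.6764       773.3820       4,640.2922
  6       220.00       144.1532       864.9193       6,054.4353
  7     2,220.00     1,355.6729     9,489.7104      75,917.6835
  Σ                  2,394.6699    12,913.3329      93,625.3341
P = 2,394.6699; D_Mac = 5.39253 yrs; D_mod = 5.02566 yrs; C = 33.95848.
Duration effect: -5.02566 × (+0.0245) = -0.123129
Convexity effect: 0.5 × 33.95848 × (0.0245)² = +0.0101918
ΔP/P ≈ -0.123129 + 0.0101918 = -0.112937 = -11.2937%.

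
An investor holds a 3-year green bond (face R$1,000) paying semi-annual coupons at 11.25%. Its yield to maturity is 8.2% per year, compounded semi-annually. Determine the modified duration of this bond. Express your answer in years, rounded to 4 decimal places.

Periodic yield y = 0.041. First find Macaulay duration:
  t   CF        PV=CF/(1+0.041)^t    t·PV
  1        56.25        54.0346        54.0346
  2        56.25        51.9064       103.8128
  3        56.25        49.8621       149.5862
  4        56.25        47.8982       191.5930
  5        56.25        46.0118       230.0588
  6     1,056.25       829.9699     4,979.8194
  Σ                  1,079.6830     5,708.9049
P = 1,079.6830; Macaulay duration = 5,708.9049 / 1,079.6830 = 5.28758 half-year periods = 2.64379 years.
Modified duration = D_Mac / (1 + y) = 2.64379 / 1.041 = 2.53966 years.

2.5397 years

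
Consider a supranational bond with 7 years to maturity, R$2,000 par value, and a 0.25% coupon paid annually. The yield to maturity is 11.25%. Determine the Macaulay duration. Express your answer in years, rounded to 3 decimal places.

6.918 years

Periodic yield y = 0.1125. Discount each cash flow and weight by its year:
  t   CF        PV=CF/(1+0.1125)^t    t·PV
  1         5.00         4.4944         4.4944
  2         5.00         4.0399         8.0798
  3         5.00         3.6314        10.8941
  4         5.00         3.2641        13.0566
  5         5.00         2.9341        14.6703
  6         5.00         2.6374        15.8242
  7     2,005.00       950.6360     6,654.4517
  Σ                    971.6372     6,721.4711
Price P = Σ PV = 971.6372.
Macaulay duration = Σ(t·PV) / P = 6,721.4711 / 971.6372 = 6.91768 years.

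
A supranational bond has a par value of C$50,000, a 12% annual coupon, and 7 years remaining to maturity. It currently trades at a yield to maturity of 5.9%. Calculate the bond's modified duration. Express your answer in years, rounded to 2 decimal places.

Periodic yield y = 0.059. First find Macaulay duration:
  t   CF        PV=CF/(1+0.059)^t    t·PV
  1     6,000.00     5,665.7224     5,665.7224
  2     6,000.00     5,350.0683    10,700.1367
  3     6,000.00     5,052.0003    15,156.0010
  4     6,000.00     4,770.5386    19,082.1542
  5     6,000.00     4,504.7578    22,523.7892
  6     6,000.00     4,253.7846    25,522.7073
  7    56,000.00    37,490.0747   262,430.5232
  Σ                 67,086.9467   361,081.0340
P = 67,086.9467; Macaulay duration = 361,081.0340 / 67,086.9467 = 5.38228 years.
Modified duration = D_Mac / (1 + y) = 5.38228 / 1.059 = 5.08242 years.

5.08 years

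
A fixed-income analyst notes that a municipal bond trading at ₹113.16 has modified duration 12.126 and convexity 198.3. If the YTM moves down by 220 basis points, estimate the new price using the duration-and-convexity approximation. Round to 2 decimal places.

₹148.78

Duration effect: -D_mod·Δy = -12.126 × (-0.022) = +0.266772
Convexity effect: ½·C·(Δy)² = 0.5 × 198.3 × (-0.022)² = +0.0479886
ΔP/P ≈ +0.266772 + 0.0479886 = +0.3147606
New price ≈ 113.16 × (1 + 0.3147606) = 148.778309496.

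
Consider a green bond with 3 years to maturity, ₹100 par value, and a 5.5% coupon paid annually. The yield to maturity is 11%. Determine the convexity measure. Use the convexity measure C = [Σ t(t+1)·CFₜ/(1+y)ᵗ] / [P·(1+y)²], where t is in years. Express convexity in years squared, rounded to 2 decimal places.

9.02

With y = 0.11:
  t   CF        PV=CF/(1+0.11)^t    t·PV        t(t+1)·PV
  1         5.50         4.9550         4.9550           9.9099
  2         5.50         4.4639         8.9278          26.7835
  3       105.50        77.1407       231.4221         925.6883
  Σ                     86.5596       245.3049         962.3817
P = 86.5596.
Convexity = Σ t(t+1)·PV / [P·(1+y)²] = 962.3817 / (86.5596 × 1.232100) = 9.02373.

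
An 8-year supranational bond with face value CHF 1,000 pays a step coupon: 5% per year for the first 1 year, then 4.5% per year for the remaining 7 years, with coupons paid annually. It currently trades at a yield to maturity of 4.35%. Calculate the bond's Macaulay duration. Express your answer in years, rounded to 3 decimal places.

6.871 years

Periodic yield y = 0.0435. Discount each cash flow and weight by its year:
  t   CF        PV=CF/(1+0.0435)^t    t·PV
  1        50.00        47.9157        47.9157
  2        45.00        41.3264        82.6528
  3        45.00        39.6036       118.8109
  4        45.00        37.9527       151.8108
  5        45.00        36.3706       181.8529
  6        45.00        34.8544       209.1265
  7        45.00        33.4015       233.8102
  8     1,045.00       743.3214     5,946.5716
  Σ                  1,014.7463     6,972.5513
Price P = Σ PV = 1,014.7463.
Macaulay duration = Σ(t·PV) / P = 6,972.5513 / 1,014.7463 = 6.87123 years.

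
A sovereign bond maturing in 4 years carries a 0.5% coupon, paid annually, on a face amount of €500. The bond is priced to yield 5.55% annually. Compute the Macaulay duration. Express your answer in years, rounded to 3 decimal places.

3.967 years

Periodic yield y = 0.0555. Discount each cash flow and weight by its year:
  t   CF        PV=CF/(1+0.0555)^t    t·PV
  1         2.50         2.3685         2.3685
  2         2.50         2.2440         4.4880
  3         2.50         2.1260         6.3780
  4       502.50       404.8584     1,619.4335
  Σ                    411.5969     1,632.6680
Price P = Σ PV = 411.5969.
Macaulay duration = Σ(t·PV) / P = 1,632.6680 / 411.5969 = 3.96667 years.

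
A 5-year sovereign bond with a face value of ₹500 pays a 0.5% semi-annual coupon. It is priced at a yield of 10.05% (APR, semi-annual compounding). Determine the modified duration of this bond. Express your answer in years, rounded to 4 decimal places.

4.6895 years

Periodic yield y = 0.05025. First find Macaulay duration:
  t   CF        PV=CF/(1+0.05025)^t    t·PV
  1         1.25         1.1902         1.1902
  2         1.25         1.1332         2.2665
  3         1.25         1.0790         3.2371
  4         1.25         1.0274         4.1096
  5         1.25         0.9782         4.8912
  6         1.25         0.9314         5.5886
  7         1.25         0.8869         6.2081
  8         1.25         0.8444         6.7555
  9         1.25         0.8040         7.2363
  10      501.25       306.9923     3,069.9230
  Σ                    315.8672     3,111.4062
P = 315.8672; Macaulay duration = 3,111.4062 / 315.8672 = 9.85036 half-year periods = 4.92518 years.
Modified duration = D_Mac / (1 + y) = 4.92518 / 1.05025 = 4.68953 years.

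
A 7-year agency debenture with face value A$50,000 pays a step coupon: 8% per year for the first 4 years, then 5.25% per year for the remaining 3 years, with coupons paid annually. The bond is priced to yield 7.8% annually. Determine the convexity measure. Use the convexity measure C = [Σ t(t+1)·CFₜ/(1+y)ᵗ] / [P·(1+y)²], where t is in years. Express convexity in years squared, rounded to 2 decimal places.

35.79

With y = 0.078:
  t   CF        PV=CF/(1+0.078)^t    t·PV        t(t+1)·PV
  1     4,000.00     3,710.5751     3,710.5751       7,421.1503
  2     4,000.00     3,442.0920     6,884.1839      20,652.5518
  3     4,000.00     3,193.0352     9,579.1057      38,316.4226
  4     4,000.00     2,961.9993    11,847.9971      59,239.9855
  5     2,625.00     1,803.1651     9,015.8257      54,094.9543
  6     2,625.00     1,672.6949    10,036.1696      70,253.1874
  7    52,625.00    31,107.1901   217,750.3305   1,742,002.6442
  Σ                 47,890.7518   268,824.1877   1,991,980.8961
P = 47,890.7518.
Convexity = Σ t(t+1)·PV / [P·(1+y)²] = 1,991,980.8961 / (47,890.7518 × 1.162084) = 35.79283.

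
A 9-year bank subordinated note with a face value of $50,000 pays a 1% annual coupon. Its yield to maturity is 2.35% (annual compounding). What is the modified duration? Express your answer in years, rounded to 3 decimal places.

8.428 years

Periodic yield y = 0.0235. First find Macaulay duration:
  t   CF        PV=CF/(1+0.0235)^t    t·PV
  1       500.00       488.5198       488.5198
  2       500.00       477.3032       954.6063
  3       500.00       466.3441     1,399.0322
  4       500.00       455.6366     1,822.5465
  5       500.00       445.1750     2,225.8750
  6       500.00       434.9536     2,609.7216
  7       500.00       424.9669     2,974.7681
  8       500.00       415.2094     3,321.6756
  9    50,500.00    40,973.2822   368,759.5400
  Σ                 44,581.3908   384,556.2851
P = 44,581.3908; Macaulay duration = 384,556.2851 / 44,581.3908 = 8.62594 years.
Modified duration = D_Mac / (1 + y) = 8.62594 / 1.0235 = 8.42788 years.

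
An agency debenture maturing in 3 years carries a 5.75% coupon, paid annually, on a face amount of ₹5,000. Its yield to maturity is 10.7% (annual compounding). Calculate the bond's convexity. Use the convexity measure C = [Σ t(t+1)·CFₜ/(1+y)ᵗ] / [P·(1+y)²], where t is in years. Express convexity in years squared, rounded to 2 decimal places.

9.05

With y = 0.107:
  t   CF        PV=CF/(1+0.107)^t    t·PV        t(t+1)·PV
  1       287.50       259.7109       259.7109         519.4219
  2       287.50       234.6079       469.2158       1,407.6473
  3     5,287.50     3,897.6920    11,693.0760      46,772.3040
  Σ                  4,392.0108    12,422.0027      48,699.3732
P = 4,392.0108.
Convexity = Σ t(t+1)·PV / [P·(1+y)²] = 48,699.3732 / (4,392.0108 × 1.225449) = 9.04825.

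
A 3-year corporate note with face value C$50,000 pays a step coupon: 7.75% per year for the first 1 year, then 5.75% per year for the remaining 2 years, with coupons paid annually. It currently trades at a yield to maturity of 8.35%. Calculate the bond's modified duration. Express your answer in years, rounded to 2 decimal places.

2.58 years

Periodic yield y = 0.0835. First find Macaulay duration:
  t   CF        PV=CF/(1+0.0835)^t    t·PV
  1     3,875.00     3,576.3729     3,576.3729
  2     2,875.00     2,448.9506     4,897.9011
  3    52,875.00    41,568.4311   124,705.2933
  Σ                 47,593.7545   133,179.5673
P = 47,593.7545; Macaulay duration = 133,179.5673 / 47,593.7545 = 2.79826 years.
Modified duration = D_Mac / (1 + y) = 2.79826 / 1.0835 = 2.58261 years.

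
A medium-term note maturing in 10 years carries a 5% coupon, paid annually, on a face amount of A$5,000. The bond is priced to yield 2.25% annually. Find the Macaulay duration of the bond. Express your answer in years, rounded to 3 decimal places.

Periodic yield y = 0.0225. Discount each cash flow and weight by its year:
  t   CF        PV=CF/(1+0.0225)^t    t·PV
  1       250.00       244.4988       244.4988
  2       250.00       239.1186       478.2372
  3       250.00       233.8568       701.5705
  4       250.00       228.7108       914.8433
  5       250.00       223.6781     1,118.3904
  6       250.00       218.7561     1,312.5364
  7       250.00       213.9424     1,497.5966
  8       250.00       209.2346     1,673.8767
  9       250.00       204.6304     1,841.6736
  10    5,250.00     4,202.6782    42,026.7819
  Σ                  6,219.1047    51,810.0054
Price P = Σ PV = 6,219.1047.
Macaulay duration = Σ(t·PV) / P = 51,810.0054 / 6,219.1047 = 8.33078 years.

8.331 years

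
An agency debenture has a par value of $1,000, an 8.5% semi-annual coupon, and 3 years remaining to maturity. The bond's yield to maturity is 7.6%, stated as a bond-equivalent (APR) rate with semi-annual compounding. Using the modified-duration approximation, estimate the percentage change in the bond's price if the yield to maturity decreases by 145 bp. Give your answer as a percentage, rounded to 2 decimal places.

Periodic yield y = 0.038. Modified duration first:
  t   CF        PV=CF/(1+0.038)^t    t·PV
  1        42.50        40.9441        40.9441
  2        42.50        39.4452        78.8904
  3        42.50        38.0012       114.0035
  4        42.50        36.6100       146.4399
  5        42.50        35.2697       176.3487
  6     1,042.50       833.4738     5,000.8427
  Σ                  1,023.7440     5,557.4693
P = 1,023.7440; D_Mac = 5.42857 half-year periods = 2.71429 yrs; D_mod = 2.71429/(1+0.038) = 2.61492 yrs.
ΔP/P ≈ -D_mod · Δy = -2.61492 × (-0.0145) = +0.037916 = +3.7916%.

+3.79%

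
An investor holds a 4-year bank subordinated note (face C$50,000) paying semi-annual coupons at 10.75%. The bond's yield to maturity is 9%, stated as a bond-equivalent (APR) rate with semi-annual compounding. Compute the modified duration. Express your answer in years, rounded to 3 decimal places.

Periodic yield y = 0.045. First find Macaulay duration:
  t   CF        PV=CF/(1+0.045)^t    t·PV
  1     2,687.50     2,571.7703     2,571.7703
  2     2,687.50     2,461.0242     4,922.0485
  3     2,687.50     2,355.0471     7,065.1414
  4     2,687.50     2,253.6336     9,014.5344
  5     2,687.50     2,156.5872    10,782.9359
  6     2,687.50     2,063.7198    12,382.3188
  7     2,687.50     1,974.8515    13,823.9604
  8    52,687.50    37,049.0664   296,392.5310
  Σ                 52,885.7002   356,955.2407
P = 52,885.7002; Macaulay duration = 356,955.2407 / 52,885.7002 = 6.74956 half-year periods = 3.37478 years.
Modified duration = D_Mac / (1 + y) = 3.37478 / 1.045 = 3.22945 years.

3.229 years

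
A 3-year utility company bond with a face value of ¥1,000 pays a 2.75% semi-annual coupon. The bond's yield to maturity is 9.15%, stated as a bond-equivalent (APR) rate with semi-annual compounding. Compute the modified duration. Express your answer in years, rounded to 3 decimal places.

2.762 years

Periodic yield y = 0.04575. First find Macaulay duration:
  t   CF        PV=CF/(1+0.04575)^t    t·PV
  1        13.75        13.1485        13.1485
  2        13.75        12.5732        25.1465
  3        13.75        12.0232        36.0695
  4        13.75        11.4972        45.9887
  5        13.75        10.9942        54.9710
  6     1,013.75       775.1105     4,650.6631
  Σ                    835.3467     4,825.9872
P = 835.3467; Macaulay duration = 4,825.9872 / 835.3467 = 5.77723 half-year periods = 2.88861 years.
Modified duration = D_Mac / (1 + y) = 2.88861 / 1.04575 = 2.76224 years.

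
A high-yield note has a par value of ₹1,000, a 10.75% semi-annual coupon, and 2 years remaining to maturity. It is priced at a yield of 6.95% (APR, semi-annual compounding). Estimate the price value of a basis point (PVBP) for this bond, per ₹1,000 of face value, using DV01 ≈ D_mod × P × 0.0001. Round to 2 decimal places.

Periodic yield y = 0.03475.
  t   CF        PV=CF/(1+0.03475)^t    t·PV
  1        53.75        51.9449        51.9449
  2        53.75        50.2004       100.4009
  3        53.75        48.5146       145.5437
  4     1,053.75       919.1700     3,676.6801
  Σ                  1,069.8299     3,974.5696
P = 1,069.8299; D_Mac = 3.71514 half-year periods = 1.85757 yrs; D_mod = 1.79519 yrs.
DV01 ≈ 1.79519 × 1,069.8299 × 0.0001 = 0.192055.

₹0.19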